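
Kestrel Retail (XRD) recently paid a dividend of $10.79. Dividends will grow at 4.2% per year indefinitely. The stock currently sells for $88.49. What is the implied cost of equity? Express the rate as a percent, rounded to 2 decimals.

16.91%

Rearranging the constant-growth DDM: r = D₁/P₀ + g.
D₁ = 10.79 × (1 + 0.042) = 11.2432.
r = 11.2432 / 88.49 + 0.042 = 0.12706 + 0.042 = 0.16906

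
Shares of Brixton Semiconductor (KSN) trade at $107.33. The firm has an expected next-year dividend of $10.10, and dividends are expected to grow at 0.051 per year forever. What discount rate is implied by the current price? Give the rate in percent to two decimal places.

14.51%

Rearranging the constant-growth DDM: r = D₁/P₀ + g.
r = 10.1000 / 107.33 + 0.051 = 0.09410 + 0.051 = 0.14510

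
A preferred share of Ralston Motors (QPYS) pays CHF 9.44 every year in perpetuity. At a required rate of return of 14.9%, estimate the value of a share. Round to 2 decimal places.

Zero-growth DDM (perpetuity): P₀ = D/r = 9.44 / 0.149 = 63.3557

CHF 63.36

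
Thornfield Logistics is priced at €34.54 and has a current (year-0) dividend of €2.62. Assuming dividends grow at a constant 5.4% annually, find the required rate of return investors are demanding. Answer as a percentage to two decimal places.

13.40%

Rearranging the constant-growth DDM: r = D₁/P₀ + g.
D₁ = 2.62 × (1 + 0.054) = 2.7615.
r = 2.7615 / 34.54 + 0.054 = 0.07995 + 0.054 = 0.13395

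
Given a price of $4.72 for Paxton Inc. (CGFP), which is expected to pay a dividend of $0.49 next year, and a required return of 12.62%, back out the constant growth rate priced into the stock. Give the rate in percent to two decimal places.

2.24%

From P₀ = D₁/(r − g), the implied growth is g = r − D₁/P₀.
g = 0.1262 − 0.49/4.72 = 0.1262 − 0.10381 = 0.02239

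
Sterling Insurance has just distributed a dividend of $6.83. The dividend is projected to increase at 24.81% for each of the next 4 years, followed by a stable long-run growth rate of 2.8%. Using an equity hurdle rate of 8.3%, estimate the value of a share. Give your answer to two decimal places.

Two-stage DDM. Project D₁…D_4 at 0.2481, terminal growth 0.028, discount at r = 0.083.
D_1 = 8.5245
D_2 = 10.6395
D_3 = 13.2791
D_4 = 16.5737
Terminal value at t=4: TV = D_5/(r−g) = 17.0377/(0.083−0.028) = 309.7766
P₀ = 8.5245/(1+0.083)^1 + 10.6395/(1+0.083)^2 + 13.2791/(1+0.083)^3 + 16.5737/(1+0.083)^4 + 309.7766/(1+0.083)^4 = 264.6267

$264.63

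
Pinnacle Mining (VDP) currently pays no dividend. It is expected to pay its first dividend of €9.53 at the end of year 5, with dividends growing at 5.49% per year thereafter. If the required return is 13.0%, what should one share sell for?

€77.83

Deferred-dividend DDM. At t=4 the remaining stream is a growing perpetuity with first payment D_5 = 9.53.
V_4 = D_5/(r−g) = 9.53/(0.13−0.0549) = 126.8975
P₀ = V_4/(1+r)^4 = 126.8975/(1+0.13)^4 = 77.8286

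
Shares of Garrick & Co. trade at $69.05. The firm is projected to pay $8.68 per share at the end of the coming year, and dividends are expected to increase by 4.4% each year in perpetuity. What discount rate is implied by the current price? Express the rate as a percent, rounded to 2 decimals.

16.97%

Rearranging the constant-growth DDM: r = D₁/P₀ + g.
r = 8.6800 / 69.05 + 0.044 = 0.12571 + 0.044 = 0.16971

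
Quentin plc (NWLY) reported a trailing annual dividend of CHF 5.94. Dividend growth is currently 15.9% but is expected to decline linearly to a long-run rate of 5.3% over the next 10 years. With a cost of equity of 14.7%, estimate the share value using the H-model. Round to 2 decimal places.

CHF 100.03

H-model: P₀ = D₀[(1+g_L) + H(g_S−g_L)]/(r−g_L), with H = 10/2 = 5.
P₀ = 5.94 × [(1+0.053) + 5×(0.159−0.053)] / (0.147−0.053)
   = 5.94 × 1.5830 / 0.094 = 100.0321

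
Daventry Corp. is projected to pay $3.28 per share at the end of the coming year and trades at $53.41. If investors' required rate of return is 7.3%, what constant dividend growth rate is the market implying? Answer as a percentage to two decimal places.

From P₀ = D₁/(r − g), the implied growth is g = r − D₁/P₀.
g = 0.073 − 3.28/53.41 = 0.073 − 0.06141 = 0.01159

1.16%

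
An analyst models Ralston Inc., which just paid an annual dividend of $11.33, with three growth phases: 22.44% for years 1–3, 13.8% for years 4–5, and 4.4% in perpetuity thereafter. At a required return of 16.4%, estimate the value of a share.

$172.80

Three-stage DDM. Project D₁…D_5; terminal Gordon value at t=5 with g = 0.044; discount at r = 0.164.
D_1 = 13.8725
D_2 = 16.9854
D_3 = 20.7970
D_4 = 23.6669
D_5 = 26.9330
TV_5 = 28.1180/(0.164−0.044) = 234.3169
P₀ = Σ Dₜ/(1+r)ᵗ + TV_5/(1+r)^5 = 172.7953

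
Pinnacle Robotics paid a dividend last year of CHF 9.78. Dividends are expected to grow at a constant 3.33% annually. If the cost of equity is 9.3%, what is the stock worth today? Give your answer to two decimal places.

CHF 169.27

Gordon growth model: P₀ = D₁/(r − g). D₁ = 9.78 × (1 + 0.0333) = 10.1057.
P₀ = 10.1057 / (0.093 − 0.0333) = 10.1057 / 0.0597 = 169.2743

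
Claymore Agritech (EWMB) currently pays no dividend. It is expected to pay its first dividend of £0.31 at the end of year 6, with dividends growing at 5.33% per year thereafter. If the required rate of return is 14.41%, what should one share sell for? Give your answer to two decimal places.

£1.74

Deferred-dividend DDM. At t=5 the remaining stream is a growing perpetuity with first payment D_6 = 0.31.
V_5 = D_6/(r−g) = 0.31/(0.1441−0.0533) = 3.4141
P₀ = V_5/(1+r)^5 = 3.4141/(1+0.1441)^5 = 1.7416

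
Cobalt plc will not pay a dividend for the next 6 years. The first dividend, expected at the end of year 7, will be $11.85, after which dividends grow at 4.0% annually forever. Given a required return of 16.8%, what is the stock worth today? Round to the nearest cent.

$36.46

Deferred-dividend DDM. At t=6 the remaining stream is a growing perpetuity with first payment D_7 = 11.85.
V_6 = D_7/(r−g) = 11.85/(0.168−0.04) = 92.5781
P₀ = V_6/(1+r)^6 = 92.5781/(1+0.168)^6 = 36.4629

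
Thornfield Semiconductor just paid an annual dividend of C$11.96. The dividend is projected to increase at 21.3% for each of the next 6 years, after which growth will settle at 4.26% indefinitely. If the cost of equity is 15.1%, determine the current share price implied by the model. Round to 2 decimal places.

C$244.16

Two-stage DDM. Project D₁…D_6 at 0.213, terminal growth 0.0426, discount at r = 0.151.
D_1 = 14.5075
D_2 = 17.5976
D_3 = 21.3459
D_4 = 25.8925
D_5 = 31.4076
D_6 = 38.0975
Terminal value at t=6: TV = D_7/(r−g) = 39.7204/(0.151−0.0426) = 366.4244
P₀ = 14.5075/(1+0.151)^1 + 17.5976/(1+0.151)^2 + 21.3459/(1+0.151)^3 + 25.8925/(1+0.151)^4 + 31.4076/(1+0.151)^5 + 38.0975/(1+0.151)^6 + 366.4244/(1+0.151)^6 = 244.1626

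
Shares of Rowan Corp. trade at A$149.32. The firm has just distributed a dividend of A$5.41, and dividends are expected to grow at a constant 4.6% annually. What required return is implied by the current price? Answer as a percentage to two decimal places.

8.39%

Rearranging the constant-growth DDM: r = D₁/P₀ + g.
D₁ = 5.41 × (1 + 0.046) = 5.6589.
r = 5.6589 / 149.32 + 0.046 = 0.03790 + 0.046 = 0.08390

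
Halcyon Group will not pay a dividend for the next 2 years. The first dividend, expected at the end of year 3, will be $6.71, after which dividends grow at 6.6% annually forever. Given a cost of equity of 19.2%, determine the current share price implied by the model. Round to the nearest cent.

Deferred-dividend DDM. At t=2 the remaining stream is a growing perpetuity with first payment D_3 = 6.71.
V_2 = D_3/(r−g) = 6.71/(0.192−0.066) = 53.2540
P₀ = V_2/(1+r)^2 = 53.2540/(1+0.192)^2 = 37.4800

$37.48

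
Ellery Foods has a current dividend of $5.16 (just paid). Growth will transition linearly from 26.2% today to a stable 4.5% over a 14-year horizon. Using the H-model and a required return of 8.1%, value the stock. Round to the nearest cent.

$367.51

H-model: P₀ = D₀[(1+g_L) + H(g_S−g_L)]/(r−g_L), with H = 14/2 = 7.
P₀ = 5.16 × [(1+0.045) + 7×(0.262−0.045)] / (0.081−0.045)
   = 5.16 × 2.5640 / 0.036 = 367.5067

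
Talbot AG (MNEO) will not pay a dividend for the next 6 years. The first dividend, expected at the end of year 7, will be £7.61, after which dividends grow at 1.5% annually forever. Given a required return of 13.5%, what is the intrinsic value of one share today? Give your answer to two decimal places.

Deferred-dividend DDM. At t=6 the remaining stream is a growing perpetuity with first payment D_7 = 7.61.
V_6 = D_7/(r−g) = 7.61/(0.135−0.015) = 63.4167
P₀ = V_6/(1+r)^6 = 63.4167/(1+0.135)^6 = 29.6639

£29.66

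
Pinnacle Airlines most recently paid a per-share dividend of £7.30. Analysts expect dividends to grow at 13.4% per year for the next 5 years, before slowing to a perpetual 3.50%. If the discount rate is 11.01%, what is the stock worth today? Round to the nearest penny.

Two-stage DDM. Project D₁…D_5 at 0.134, terminal growth 0.035, discount at r = 0.1101.
D_1 = 8.2782
D_2 = 9.3875
D_3 = 10.6454
D_4 = 12.0719
D_5 = 13.6895
Terminal value at t=5: TV = D_6/(r−g) = 14.1687/(0.1101−0.035) = 188.6638
P₀ = 8.2782/(1+0.1101)^1 + 9.3875/(1+0.1101)^2 + 10.6454/(1+0.1101)^3 + 12.0719/(1+0.1101)^4 + 13.6895/(1+0.1101)^5 + 188.6638/(1+0.1101)^5 = 150.8386

£150.84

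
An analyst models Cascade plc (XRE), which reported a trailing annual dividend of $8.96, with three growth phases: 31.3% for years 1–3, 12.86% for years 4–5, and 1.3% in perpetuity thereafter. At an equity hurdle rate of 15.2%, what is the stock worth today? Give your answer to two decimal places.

$153.64

Three-stage DDM. Project D₁…D_5; terminal Gordon value at t=5 with g = 0.013; discount at r = 0.152.
D_1 = 11.7645
D_2 = 15.4468
D_3 = 20.2816
D_4 = 22.8898
D_5 = 25.8334
TV_5 = 26.1693/(0.152−0.013) = 188.2682
P₀ = Σ Dₜ/(1+r)ᵗ + TV_5/(1+r)^5 = 153.6400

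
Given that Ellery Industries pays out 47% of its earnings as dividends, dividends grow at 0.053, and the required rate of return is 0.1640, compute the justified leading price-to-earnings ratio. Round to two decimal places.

Justified leading P/E = b/(r−g) = 0.47/(0.164−0.053) = 4.2342

4.23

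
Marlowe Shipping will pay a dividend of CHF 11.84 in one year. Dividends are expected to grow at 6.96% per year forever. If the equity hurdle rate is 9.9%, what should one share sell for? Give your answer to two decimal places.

Gordon growth model: P₀ = D₁/(r − g), with D₁ = 11.84 given directly.
P₀ = 11.8400 / (0.099 − 0.0696) = 11.8400 / 0.0294 = 402.7211

CHF 402.72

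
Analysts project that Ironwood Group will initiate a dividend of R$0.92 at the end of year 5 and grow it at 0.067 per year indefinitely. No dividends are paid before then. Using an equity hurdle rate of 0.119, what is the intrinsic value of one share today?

Deferred-dividend DDM. At t=4 the remaining stream is a growing perpetuity with first payment D_5 = 0.92.
V_4 = D_5/(r−g) = 0.92/(0.119−0.067) = 17.6923
P₀ = V_4/(1+r)^4 = 17.6923/(1+0.119)^4 = 11.2840

R$11.28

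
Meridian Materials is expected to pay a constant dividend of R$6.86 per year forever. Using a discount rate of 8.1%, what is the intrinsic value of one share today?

Zero-growth DDM (perpetuity): P₀ = D/r = 6.86 / 0.081 = 84.6914

R$84.69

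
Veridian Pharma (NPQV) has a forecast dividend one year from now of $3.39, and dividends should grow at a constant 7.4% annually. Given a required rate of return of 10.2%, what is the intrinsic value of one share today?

$121.07

Gordon growth model: P₀ = D₁/(r − g), with D₁ = 3.39 given directly.
P₀ = 3.3900 / (0.102 − 0.074) = 3.3900 / 0.028 = 121.0714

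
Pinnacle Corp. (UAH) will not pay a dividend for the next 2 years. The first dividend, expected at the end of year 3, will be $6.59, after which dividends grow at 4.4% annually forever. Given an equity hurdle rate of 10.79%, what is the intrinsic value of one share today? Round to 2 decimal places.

Deferred-dividend DDM. At t=2 the remaining stream is a growing perpetuity with first payment D_3 = 6.59.
V_2 = D_3/(r−g) = 6.59/(0.1079−0.044) = 103.1299
P₀ = V_2/(1+r)^2 = 103.1299/(1+0.1079)^2 = 84.0201

$84.02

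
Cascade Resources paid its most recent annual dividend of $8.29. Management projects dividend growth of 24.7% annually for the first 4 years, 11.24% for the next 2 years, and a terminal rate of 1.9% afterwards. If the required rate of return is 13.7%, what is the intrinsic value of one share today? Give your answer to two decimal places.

$164.36

Three-stage DDM. Project D₁…D_6; terminal Gordon value at t=6 with g = 0.019; discount at r = 0.137.
D_1 = 10.3376
D_2 = 12.8910
D_3 = 16.0751
D_4 = 20.0457
D_5 = 22.2988
D_6 = 24.8052
TV_6 = 25.2765/(0.137−0.019) = 214.2074
P₀ = Σ Dₜ/(1+r)ᵗ + TV_6/(1+r)^6 = 164.3555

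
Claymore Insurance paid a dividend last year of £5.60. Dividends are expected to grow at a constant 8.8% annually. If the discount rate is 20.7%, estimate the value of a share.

£51.20

Gordon growth model: P₀ = D₁/(r − g). D₁ = 5.60 × (1 + 0.088) = 6.0928.
P₀ = 6.0928 / (0.207 − 0.088) = 6.0928 / 0.119 = 51.2000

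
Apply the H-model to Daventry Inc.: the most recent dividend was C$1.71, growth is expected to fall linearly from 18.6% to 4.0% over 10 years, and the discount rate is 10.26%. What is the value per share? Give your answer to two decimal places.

C$48.35

H-model: P₀ = D₀[(1+g_L) + H(g_S−g_L)]/(r−g_L), with H = 10/2 = 5.
P₀ = 1.71 × [(1+0.04) + 5×(0.186−0.04)] / (0.1026−0.04)
   = 1.71 × 1.7700 / 0.0626 = 48.3498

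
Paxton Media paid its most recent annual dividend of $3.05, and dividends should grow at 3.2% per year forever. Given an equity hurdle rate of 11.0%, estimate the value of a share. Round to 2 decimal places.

$40.35

Gordon growth model: P₀ = D₁/(r − g). D₁ = 3.05 × (1 + 0.032) = 3.1476.
P₀ = 3.1476 / (0.11 − 0.032) = 3.1476 / 0.078 = 40.3538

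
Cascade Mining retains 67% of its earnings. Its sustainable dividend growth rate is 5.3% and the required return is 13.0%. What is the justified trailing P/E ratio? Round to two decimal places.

4.51

Payout ratio b = 1 − 0.67 = 0.33.
Justified trailing P/E = b(1+g)/(r−g) = 0.33×(1+0.053)/(0.13−0.053) = 4.5129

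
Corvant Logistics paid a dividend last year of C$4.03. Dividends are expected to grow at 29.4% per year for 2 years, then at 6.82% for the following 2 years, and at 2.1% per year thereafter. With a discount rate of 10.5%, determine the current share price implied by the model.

Three-stage DDM. Project D₁…D_4; terminal Gordon value at t=4 with g = 0.021; discount at r = 0.105.
D_1 = 5.2148
D_2 = 6.7480
D_3 = 7.2082
D_4 = 7.6998
TV_4 = 7.8615/(0.105−0.021) = 93.5891
P₀ = Σ Dₜ/(1+r)ᵗ + TV_4/(1+r)^4 = 83.5262

C$83.53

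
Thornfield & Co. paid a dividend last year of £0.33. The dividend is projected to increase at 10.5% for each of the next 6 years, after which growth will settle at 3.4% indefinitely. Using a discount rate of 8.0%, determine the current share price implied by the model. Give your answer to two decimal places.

£10.66

Two-stage DDM. Project D₁…D_6 at 0.105, terminal growth 0.034, discount at r = 0.08.
D_1 = 0.3647
D_2 = 0.4029
D_3 = 0.4452
D_4 = 0.4920
D_5 = 0.5437
D_6 = 0.6007
Terminal value at t=6: TV = D_7/(r−g) = 0.6212/(0.08−0.034) = 13.5036
P₀ = 0.3647/(1+0.08)^1 + 0.4029/(1+0.08)^2 + 0.4452/(1+0.08)^3 + 0.4920/(1+0.08)^4 + 0.5437/(1+0.08)^5 + 0.6007/(1+0.08)^6 + 13.5036/(1+0.08)^6 = 10.6563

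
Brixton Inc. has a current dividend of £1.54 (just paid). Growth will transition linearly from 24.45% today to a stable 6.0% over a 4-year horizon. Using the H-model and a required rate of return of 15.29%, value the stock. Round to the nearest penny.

£23.69

H-model: P₀ = D₀[(1+g_L) + H(g_S−g_L)]/(r−g_L), with H = 4/2 = 2.
P₀ = 1.54 × [(1+0.06) + 2×(0.2445−0.06)] / (0.1529−0.06)
   = 1.54 × 1.4290 / 0.0929 = 23.6885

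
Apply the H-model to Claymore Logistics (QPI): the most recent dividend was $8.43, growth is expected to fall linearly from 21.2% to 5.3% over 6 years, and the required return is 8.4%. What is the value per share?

$416.06

H-model: P₀ = D₀[(1+g_L) + H(g_S−g_L)]/(r−g_L), with H = 6/2 = 3.
P₀ = 8.43 × [(1+0.053) + 3×(0.212−0.053)] / (0.084−0.053)
   = 8.43 × 1.5300 / 0.031 = 416.0613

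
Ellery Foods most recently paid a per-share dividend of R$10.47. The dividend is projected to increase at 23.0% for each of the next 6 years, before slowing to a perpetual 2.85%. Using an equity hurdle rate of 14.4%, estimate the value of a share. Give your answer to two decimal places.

R$225.61

Two-stage DDM. Project D₁…D_6 at 0.23, terminal growth 0.0285, discount at r = 0.144.
D_1 = 12.8781
D_2 = 15.8401
D_3 = 19.4833
D_4 = 23.9644
D_5 = 29.4763
D_6 = 36.2558
Terminal value at t=6: TV = D_7/(r−g) = 37.2891/(0.144−0.0285) = 322.8492
P₀ = 12.8781/(1+0.144)^1 + 15.8401/(1+0.144)^2 + 19.4833/(1+0.144)^3 + 23.9644/(1+0.144)^4 + 29.4763/(1+0.144)^5 + 36.2558/(1+0.144)^6 + 322.8492/(1+0.144)^6 = 225.6093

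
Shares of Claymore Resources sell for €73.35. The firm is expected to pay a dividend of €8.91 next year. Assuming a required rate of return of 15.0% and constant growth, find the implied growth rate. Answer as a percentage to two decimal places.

2.85%

From P₀ = D₁/(r − g), the implied growth is g = r − D₁/P₀.
g = 0.15 − 8.91/73.35 = 0.15 − 0.12147 = 0.02853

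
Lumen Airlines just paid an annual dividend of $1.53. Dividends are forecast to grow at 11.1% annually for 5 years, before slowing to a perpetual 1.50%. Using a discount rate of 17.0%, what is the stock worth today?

$14.30

Two-stage DDM. Project D₁…D_5 at 0.111, terminal growth 0.015, discount at r = 0.17.
D_1 = 1.6998
D_2 = 1.8885
D_3 = 2.0981
D_4 = 2.3310
D_5 = 2.5898
Terminal value at t=5: TV = D_6/(r−g) = 2.6286/(0.17−0.015) = 16.9588
P₀ = 1.6998/(1+0.17)^1 + 1.8885/(1+0.17)^2 + 2.0981/(1+0.17)^3 + 2.3310/(1+0.17)^4 + 2.5898/(1+0.17)^5 + 16.9588/(1+0.17)^5 = 14.3027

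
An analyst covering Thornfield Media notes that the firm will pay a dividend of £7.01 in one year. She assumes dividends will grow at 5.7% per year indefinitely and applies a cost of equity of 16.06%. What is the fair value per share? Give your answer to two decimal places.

Gordon growth model: P₀ = D₁/(r − g), with D₁ = 7.01 given directly.
P₀ = 7.0100 / (0.1606 − 0.057) = 7.0100 / 0.1036 = 67.6641

£67.66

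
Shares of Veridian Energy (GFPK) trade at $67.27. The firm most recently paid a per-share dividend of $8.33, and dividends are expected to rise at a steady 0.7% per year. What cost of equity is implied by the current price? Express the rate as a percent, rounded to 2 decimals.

13.17%

Rearranging the constant-growth DDM: r = D₁/P₀ + g.
D₁ = 8.33 × (1 + 0.007) = 8.3883.
r = 8.3883 / 67.27 + 0.007 = 0.12470 + 0.007 = 0.13170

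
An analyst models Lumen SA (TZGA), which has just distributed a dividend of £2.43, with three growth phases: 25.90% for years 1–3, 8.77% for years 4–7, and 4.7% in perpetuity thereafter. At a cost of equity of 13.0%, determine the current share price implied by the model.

Three-stage DDM. Project D₁…D_7; terminal Gordon value at t=7 with g = 0.047; discount at r = 0.13.
D_1 = 3.0594
D_2 = 3.8517
D_3 = 4.8493
D_4 = 5.2746
D_5 = 5.7372
D_6 = 6.2404
D_7 = 6.7877
TV_7 = 7.1067/(0.13−0.047) = 85.6226
P₀ = Σ Dₜ/(1+r)ᵗ + TV_7/(1+r)^7 = 57.7110

£57.71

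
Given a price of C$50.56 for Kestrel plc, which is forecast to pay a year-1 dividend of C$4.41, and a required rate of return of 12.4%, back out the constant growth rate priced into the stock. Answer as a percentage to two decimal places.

3.68%

From P₀ = D₁/(r − g), the implied growth is g = r − D₁/P₀.
g = 0.124 − 4.41/50.56 = 0.124 − 0.08722 = 0.03678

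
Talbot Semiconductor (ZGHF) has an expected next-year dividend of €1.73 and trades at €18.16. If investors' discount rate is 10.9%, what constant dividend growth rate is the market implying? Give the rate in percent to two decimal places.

From P₀ = D₁/(r − g), the implied growth is g = r − D₁/P₀.
g = 0.109 − 1.73/18.16 = 0.109 − 0.09526 = 0.01374

1.37%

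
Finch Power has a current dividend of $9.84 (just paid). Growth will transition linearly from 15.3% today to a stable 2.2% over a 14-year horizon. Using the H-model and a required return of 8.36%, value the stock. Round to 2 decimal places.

$309.74

H-model: P₀ = D₀[(1+g_L) + H(g_S−g_L)]/(r−g_L), with H = 14/2 = 7.
P₀ = 9.84 × [(1+0.022) + 7×(0.153−0.022)] / (0.0836−0.022)
   = 9.84 × 1.9390 / 0.0616 = 309.7364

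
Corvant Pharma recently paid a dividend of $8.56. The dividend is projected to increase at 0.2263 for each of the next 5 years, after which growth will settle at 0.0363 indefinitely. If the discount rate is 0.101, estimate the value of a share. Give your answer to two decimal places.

$294.85

Two-stage DDM. Project D₁…D_5 at 0.2263, terminal growth 0.0363, discount at r = 0.101.
D_1 = 10.4971
D_2 = 12.8726
D_3 = 15.7857
D_4 = 19.3580
D_5 = 23.7387
Terminal value at t=5: TV = D_6/(r−g) = 24.6004/(0.101−0.0363) = 380.2232
P₀ = 10.4971/(1+0.101)^1 + 12.8726/(1+0.101)^2 + 15.7857/(1+0.101)^3 + 19.3580/(1+0.101)^4 + 23.7387/(1+0.101)^5 + 380.2232/(1+0.101)^5 = 294.8465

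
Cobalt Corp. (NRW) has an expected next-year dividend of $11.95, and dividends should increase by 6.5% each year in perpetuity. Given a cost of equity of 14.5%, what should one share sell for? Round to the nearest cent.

Gordon growth model: P₀ = D₁/(r − g), with D₁ = 11.95 given directly.
P₀ = 11.9500 / (0.145 − 0.065) = 11.9500 / 0.08 = 149.3750

$149.38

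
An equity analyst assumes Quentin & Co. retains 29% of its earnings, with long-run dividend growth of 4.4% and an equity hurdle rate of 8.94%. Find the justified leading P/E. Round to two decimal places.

15.64

Payout ratio b = 1 − 0.29 = 0.71.
Justified leading P/E = b/(r−g) = 0.71/(0.0894−0.044) = 15.6388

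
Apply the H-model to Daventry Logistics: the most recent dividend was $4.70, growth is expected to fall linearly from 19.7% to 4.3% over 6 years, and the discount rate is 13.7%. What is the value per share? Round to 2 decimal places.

$75.25

H-model: P₀ = D₀[(1+g_L) + H(g_S−g_L)]/(r−g_L), with H = 6/2 = 3.
P₀ = 4.70 × [(1+0.043) + 3×(0.197−0.043)] / (0.137−0.043)
   = 4.70 × 1.5050 / 0.094 = 75.2500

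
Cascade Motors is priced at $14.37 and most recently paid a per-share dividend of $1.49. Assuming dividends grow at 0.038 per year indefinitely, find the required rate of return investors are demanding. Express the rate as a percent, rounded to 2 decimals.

Rearranging the constant-growth DDM: r = D₁/P₀ + g.
D₁ = 1.49 × (1 + 0.038) = 1.5466.
r = 1.5466 / 14.37 + 0.038 = 0.10763 + 0.038 = 0.14563

14.56%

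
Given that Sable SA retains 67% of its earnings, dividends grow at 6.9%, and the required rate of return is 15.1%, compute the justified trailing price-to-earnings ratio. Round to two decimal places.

4.30

Payout ratio b = 1 − 0.67 = 0.33.
Justified trailing P/E = b(1+g)/(r−g) = 0.33×(1+0.069)/(0.151−0.069) = 4.3021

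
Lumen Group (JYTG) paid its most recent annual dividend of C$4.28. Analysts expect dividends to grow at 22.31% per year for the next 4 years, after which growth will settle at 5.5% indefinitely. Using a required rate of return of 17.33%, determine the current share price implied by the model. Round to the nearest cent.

C$64.09

Two-stage DDM. Project D₁…D_4 at 0.2231, terminal growth 0.055, discount at r = 0.1733.
D_1 = 5.2349
D_2 = 6.4028
D_3 = 7.8312
D_4 = 9.5784
Terminal value at t=4: TV = D_5/(r−g) = 10.1052/(0.1733−0.055) = 85.4200
P₀ = 5.2349/(1+0.1733)^1 + 6.4028/(1+0.1733)^2 + 7.8312/(1+0.1733)^3 + 9.5784/(1+0.1733)^4 + 85.4200/(1+0.1733)^4 = 64.0891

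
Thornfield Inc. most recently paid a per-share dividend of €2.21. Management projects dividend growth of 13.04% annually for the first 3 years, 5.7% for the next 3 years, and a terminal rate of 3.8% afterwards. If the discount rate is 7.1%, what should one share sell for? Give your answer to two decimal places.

Three-stage DDM. Project D₁…D_6; terminal Gordon value at t=6 with g = 0.038; discount at r = 0.071.
D_1 = 2.4982
D_2 = 2.8239
D_3 = 3.1922
D_4 = 3.3741
D_5 = 3.5665
D_6 = 3.7698
TV_6 = 3.9130/(0.071−0.038) = 118.5761
P₀ = Σ Dₜ/(1+r)ᵗ + TV_6/(1+r)^6 = 93.5571

€93.56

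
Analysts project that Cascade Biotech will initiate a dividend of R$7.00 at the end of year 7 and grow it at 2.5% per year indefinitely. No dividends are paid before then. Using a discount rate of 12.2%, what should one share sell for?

Deferred-dividend DDM. At t=6 the remaining stream is a growing perpetuity with first payment D_7 = 7.00.
V_6 = D_7/(r−g) = 7.00/(0.122−0.025) = 72.1649
P₀ = V_6/(1+r)^6 = 72.1649/(1+0.122)^6 = 36.1717

R$36.17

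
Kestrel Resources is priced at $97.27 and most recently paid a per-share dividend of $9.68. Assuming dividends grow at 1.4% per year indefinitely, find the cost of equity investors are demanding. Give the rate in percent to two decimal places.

11.49%

Rearranging the constant-growth DDM: r = D₁/P₀ + g.
D₁ = 9.68 × (1 + 0.014) = 9.8155.
r = 9.8155 / 97.27 + 0.014 = 0.10091 + 0.014 = 0.11491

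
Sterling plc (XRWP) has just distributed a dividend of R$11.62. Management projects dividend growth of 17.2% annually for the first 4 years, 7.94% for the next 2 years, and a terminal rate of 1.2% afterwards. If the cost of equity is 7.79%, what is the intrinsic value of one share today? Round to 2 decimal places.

R$340.19

Three-stage DDM. Project D₁…D_6; terminal Gordon value at t=6 with g = 0.012; discount at r = 0.0779.
D_1 = 13.6186
D_2 = 15.9610
D_3 = 18.7063
D_4 = 21.9238
D_5 = 23.6646
D_6 = 25.5436
TV_6 = 25.8501/(0.0779−0.012) = 392.2622
P₀ = Σ Dₜ/(1+r)ᵗ + TV_6/(1+r)^6 = 340.1936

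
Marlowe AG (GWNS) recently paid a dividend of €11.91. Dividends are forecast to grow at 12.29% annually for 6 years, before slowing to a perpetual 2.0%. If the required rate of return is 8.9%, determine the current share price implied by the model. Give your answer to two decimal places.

Two-stage DDM. Project D₁…D_6 at 0.1229, terminal growth 0.02, discount at r = 0.089.
D_1 = 13.3737
D_2 = 15.0174
D_3 = 16.8630
D_4 = 18.9355
D_5 = 21.2626
D_6 = 23.8758
Terminal value at t=6: TV = D_7/(r−g) = 24.3533/(0.089−0.02) = 352.9469
P₀ = 13.3737/(1+0.089)^1 + 15.0174/(1+0.089)^2 + 16.8630/(1+0.089)^3 + 18.9355/(1+0.089)^4 + 21.2626/(1+0.089)^5 + 23.8758/(1+0.089)^6 + 352.9469/(1+0.089)^6 = 291.2754

€291.28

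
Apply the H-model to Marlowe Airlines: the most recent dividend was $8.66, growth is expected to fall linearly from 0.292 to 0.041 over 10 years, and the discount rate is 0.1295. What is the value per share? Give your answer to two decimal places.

$224.67

H-model: P₀ = D₀[(1+g_L) + H(g_S−g_L)]/(r−g_L), with H = 10/2 = 5.
P₀ = 8.66 × [(1+0.041) + 5×(0.292−0.041)] / (0.1295−0.041)
   = 8.66 × 2.2960 / 0.0885 = 224.6707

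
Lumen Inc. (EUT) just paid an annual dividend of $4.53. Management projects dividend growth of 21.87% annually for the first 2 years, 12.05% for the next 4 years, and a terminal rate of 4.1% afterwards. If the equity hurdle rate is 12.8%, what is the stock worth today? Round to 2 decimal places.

$92.59

Three-stage DDM. Project D₁…D_6; terminal Gordon value at t=6 with g = 0.041; discount at r = 0.128.
D_1 = 5.5207
D_2 = 6.7281
D_3 = 7.5388
D_4 = 8.4473
D_5 = 9.4651
D_6 = 10.6057
TV_6 = 11.0405/(0.128−0.041) = 126.9027
P₀ = Σ Dₜ/(1+r)ᵗ + TV_6/(1+r)^6 = 92.5889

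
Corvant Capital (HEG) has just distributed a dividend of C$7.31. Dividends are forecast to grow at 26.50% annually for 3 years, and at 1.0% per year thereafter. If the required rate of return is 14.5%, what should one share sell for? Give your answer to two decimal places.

Two-stage DDM. Project D₁…D_3 at 0.265, terminal growth 0.01, discount at r = 0.145.
D_1 = 9.2471
D_2 = 11.6976
D_3 = 14.7975
Terminal value at t=3: TV = D_4/(r−g) = 14.9455/(0.145−0.01) = 110.7074
P₀ = 9.2471/(1+0.145)^1 + 11.6976/(1+0.145)^2 + 14.7975/(1+0.145)^3 + 110.7074/(1+0.145)^3 = 100.6059

C$100.61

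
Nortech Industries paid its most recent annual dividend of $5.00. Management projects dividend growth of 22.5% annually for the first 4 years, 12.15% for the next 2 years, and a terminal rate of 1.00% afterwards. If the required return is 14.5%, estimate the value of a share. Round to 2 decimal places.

Three-stage DDM. Project D₁…D_6; terminal Gordon value at t=6 with g = 0.01; discount at r = 0.145.
D_1 = 6.1250
D_2 = 7.5031
D_3 = 9.1913
D_4 = 11.2594
D_5 = 12.6274
D_6 = 14.1616
TV_6 = 14.3032/(0.145−0.01) = 105.9499
P₀ = Σ Dₜ/(1+r)ᵗ + TV_6/(1+r)^6 = 83.4655

$83.47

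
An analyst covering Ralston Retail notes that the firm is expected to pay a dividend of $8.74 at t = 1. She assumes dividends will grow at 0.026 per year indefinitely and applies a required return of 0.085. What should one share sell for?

$148.14

Gordon growth model: P₀ = D₁/(r − g), with D₁ = 8.74 given directly.
P₀ = 8.7400 / (0.085 − 0.026) = 8.7400 / 0.059 = 148.1356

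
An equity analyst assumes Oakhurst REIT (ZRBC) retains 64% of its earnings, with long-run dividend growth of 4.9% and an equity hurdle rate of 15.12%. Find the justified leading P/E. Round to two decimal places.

3.52

Payout ratio b = 1 − 0.64 = 0.36.
Justified leading P/E = b/(r−g) = 0.36/(0.1512−0.049) = 3.5225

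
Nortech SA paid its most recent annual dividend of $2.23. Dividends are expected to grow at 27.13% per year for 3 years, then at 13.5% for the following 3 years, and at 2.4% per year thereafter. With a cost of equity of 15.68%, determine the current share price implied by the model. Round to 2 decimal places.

Three-stage DDM. Project D₁…D_6; terminal Gordon value at t=6 with g = 0.024; discount at r = 0.1568.
D_1 = 2.8350
D_2 = 3.6041
D_3 = 4.5819
D_4 = 5.2005
D_5 = 5.9026
D_6 = 6.6994
TV_6 = 6.8602/(0.1568−0.024) = 51.6581
P₀ = Σ Dₜ/(1+r)ᵗ + TV_6/(1+r)^6 = 38.2101

$38.21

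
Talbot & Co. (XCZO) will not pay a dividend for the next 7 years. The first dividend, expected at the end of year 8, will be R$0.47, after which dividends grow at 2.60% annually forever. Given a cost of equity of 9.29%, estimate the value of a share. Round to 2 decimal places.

Deferred-dividend DDM. At t=7 the remaining stream is a growing perpetuity with first payment D_8 = 0.47.
V_7 = D_8/(r−g) = 0.47/(0.0929−0.026) = 7.0254
P₀ = V_7/(1+r)^7 = 7.0254/(1+0.0929)^7 = 3.7723

R$3.77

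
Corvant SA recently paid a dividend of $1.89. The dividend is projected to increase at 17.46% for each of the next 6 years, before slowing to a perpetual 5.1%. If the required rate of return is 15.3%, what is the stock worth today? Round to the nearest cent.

$33.88

Two-stage DDM. Project D₁…D_6 at 0.1746, terminal growth 0.051, discount at r = 0.153.
D_1 = 2.2200
D_2 = 2.6076
D_3 = 3.0629
D_4 = 3.5977
D_5 = 4.2258
D_6 = 4.9637
Terminal value at t=6: TV = D_7/(r−g) = 5.2168/(0.153−0.051) = 51.1451
P₀ = 2.2200/(1+0.153)^1 + 2.6076/(1+0.153)^2 + 3.0629/(1+0.153)^3 + 3.5977/(1+0.153)^4 + 4.2258/(1+0.153)^5 + 4.9637/(1+0.153)^6 + 51.1451/(1+0.153)^6 = 33.8757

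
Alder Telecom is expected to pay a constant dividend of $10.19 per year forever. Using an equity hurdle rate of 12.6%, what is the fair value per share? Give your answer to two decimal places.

$80.87

Zero-growth DDM (perpetuity): P₀ = D/r = 10.19 / 0.126 = 80.8730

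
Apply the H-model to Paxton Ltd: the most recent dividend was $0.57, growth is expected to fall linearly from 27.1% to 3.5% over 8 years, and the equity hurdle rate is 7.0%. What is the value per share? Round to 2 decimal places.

H-model: P₀ = D₀[(1+g_L) + H(g_S−g_L)]/(r−g_L), with H = 8/2 = 4.
P₀ = 0.57 × [(1+0.035) + 4×(0.271−0.035)] / (0.07−0.035)
   = 0.57 × 1.9790 / 0.035 = 32.2294

$32.23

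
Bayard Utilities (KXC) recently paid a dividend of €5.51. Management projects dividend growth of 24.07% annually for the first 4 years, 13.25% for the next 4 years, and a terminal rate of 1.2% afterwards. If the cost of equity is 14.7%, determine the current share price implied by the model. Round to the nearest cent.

Three-stage DDM. Project D₁…D_8; terminal Gordon value at t=8 with g = 0.012; discount at r = 0.147.
D_1 = 6.8363
D_2 = 8.4817
D_3 = 10.5233
D_4 = 13.0563
D_5 = 14.7862
D_6 = 16.7454
D_7 = 18.9641
D_8 = 21.4769
TV_8 = 21.7346/(0.147−0.012) = 160.9972
P₀ = Σ Dₜ/(1+r)ᵗ + TV_8/(1+r)^8 = 109.8976

€109.90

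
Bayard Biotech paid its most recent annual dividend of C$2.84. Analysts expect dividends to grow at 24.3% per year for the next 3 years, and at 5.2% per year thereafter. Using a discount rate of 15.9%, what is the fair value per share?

Two-stage DDM. Project D₁…D_3 at 0.243, terminal growth 0.052, discount at r = 0.159.
D_1 = 3.5301
D_2 = 4.3879
D_3 = 5.4542
Terminal value at t=3: TV = D_4/(r−g) = 5.7378/(0.159−0.052) = 53.6246
P₀ = 3.5301/(1+0.159)^1 + 4.3879/(1+0.159)^2 + 5.4542/(1+0.159)^3 + 53.6246/(1+0.159)^3 = 44.2597

C$44.26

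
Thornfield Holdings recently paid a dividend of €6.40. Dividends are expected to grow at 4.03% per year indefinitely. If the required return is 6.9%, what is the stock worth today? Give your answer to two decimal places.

Gordon growth model: P₀ = D₁/(r − g). D₁ = 6.40 × (1 + 0.0403) = 6.6579.
P₀ = 6.6579 / (0.069 − 0.0403) = 6.6579 / 0.0287 = 231.9833

€231.98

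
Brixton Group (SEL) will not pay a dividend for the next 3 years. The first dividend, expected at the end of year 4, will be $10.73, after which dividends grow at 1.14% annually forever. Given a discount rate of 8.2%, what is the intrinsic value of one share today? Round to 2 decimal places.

$119.98

Deferred-dividend DDM. At t=3 the remaining stream is a growing perpetuity with first payment D_4 = 10.73.
V_3 = D_4/(r−g) = 10.73/(0.082−0.0114) = 151.9830
P₀ = V_3/(1+r)^3 = 151.9830/(1+0.082)^3 = 119.9812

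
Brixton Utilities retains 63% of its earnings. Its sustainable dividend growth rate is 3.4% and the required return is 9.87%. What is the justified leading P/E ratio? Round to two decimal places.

Payout ratio b = 1 − 0.63 = 0.37.
Justified leading P/E = b/(r−g) = 0.37/(0.0987−0.034) = 5.7187

5.72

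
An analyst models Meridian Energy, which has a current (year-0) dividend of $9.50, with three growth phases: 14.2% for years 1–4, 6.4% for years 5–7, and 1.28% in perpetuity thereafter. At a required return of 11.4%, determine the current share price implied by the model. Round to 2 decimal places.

Three-stage DDM. Project D₁…D_7; terminal Gordon value at t=7 with g = 0.0128; discount at r = 0.114.
D_1 = 10.8490
D_2 = 12.3896
D_3 = 14.1489
D_4 = 16.1580
D_5 = 17.1921
D_6 = 18.2924
D_7 = 19.4631
TV_7 = 19.7123/(0.114−0.0128) = 194.7853
P₀ = Σ Dₜ/(1+r)ᵗ + TV_7/(1+r)^7 = 160.6690

$160.67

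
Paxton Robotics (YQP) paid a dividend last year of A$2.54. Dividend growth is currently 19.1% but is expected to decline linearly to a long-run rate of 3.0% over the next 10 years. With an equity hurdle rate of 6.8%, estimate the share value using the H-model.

A$122.66

H-model: P₀ = D₀[(1+g_L) + H(g_S−g_L)]/(r−g_L), with H = 10/2 = 5.
P₀ = 2.54 × [(1+0.03) + 5×(0.191−0.03)] / (0.068−0.03)
   = 2.54 × 1.8350 / 0.038 = 122.6553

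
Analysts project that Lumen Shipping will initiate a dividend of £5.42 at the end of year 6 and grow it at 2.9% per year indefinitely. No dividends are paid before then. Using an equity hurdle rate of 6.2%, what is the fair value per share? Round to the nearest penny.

£121.58

Deferred-dividend DDM. At t=5 the remaining stream is a growing perpetuity with first payment D_6 = 5.42.
V_5 = D_6/(r−g) = 5.42/(0.062−0.029) = 164.2424
P₀ = V_5/(1+r)^5 = 164.2424/(1+0.062)^5 = 121.5802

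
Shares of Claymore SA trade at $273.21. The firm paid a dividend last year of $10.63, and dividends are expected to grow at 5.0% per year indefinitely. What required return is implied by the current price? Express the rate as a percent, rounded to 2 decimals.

Rearranging the constant-growth DDM: r = D₁/P₀ + g.
D₁ = 10.63 × (1 + 0.05) = 11.1615.
r = 11.1615 / 273.21 + 0.05 = 0.04085 + 0.05 = 0.09085

9.09%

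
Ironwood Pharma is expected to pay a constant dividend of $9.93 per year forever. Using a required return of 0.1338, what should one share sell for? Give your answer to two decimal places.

Zero-growth DDM (perpetuity): P₀ = D/r = 9.93 / 0.1338 = 74.2152

$74.22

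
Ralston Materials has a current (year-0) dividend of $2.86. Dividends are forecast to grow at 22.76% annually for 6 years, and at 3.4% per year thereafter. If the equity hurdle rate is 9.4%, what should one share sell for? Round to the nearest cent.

$124.58

Two-stage DDM. Project D₁…D_6 at 0.2276, terminal growth 0.034, discount at r = 0.094.
D_1 = 3.5109
D_2 = 4.3100
D_3 = 5.2910
D_4 = 6.4952
D_5 = 7.9735
D_6 = 9.7883
Terminal value at t=6: TV = D_7/(r−g) = 10.1211/(0.094−0.034) = 168.6851
P₀ = 3.5109/(1+0.094)^1 + 4.3100/(1+0.094)^2 + 5.2910/(1+0.094)^3 + 6.4952/(1+0.094)^4 + 7.9735/(1+0.094)^5 + 9.7883/(1+0.094)^6 + 168.6851/(1+0.094)^6 = 124.5785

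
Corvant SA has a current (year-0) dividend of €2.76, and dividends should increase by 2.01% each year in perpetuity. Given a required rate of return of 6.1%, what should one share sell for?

Gordon growth model: P₀ = D₁/(r − g). D₁ = 2.76 × (1 + 0.0201) = 2.8155.
P₀ = 2.8155 / (0.061 − 0.0201) = 2.8155 / 0.0409 = 68.8380

€68.84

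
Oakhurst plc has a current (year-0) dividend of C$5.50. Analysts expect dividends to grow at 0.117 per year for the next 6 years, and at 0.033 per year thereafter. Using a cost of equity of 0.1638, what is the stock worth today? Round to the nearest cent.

Two-stage DDM. Project D₁…D_6 at 0.117, terminal growth 0.033, discount at r = 0.1638.
D_1 = 6.1435
D_2 = 6.8623
D_3 = 7.6652
D_4 = 8.5620
D_5 = 9.5638
D_6 = 10.6827
Terminal value at t=6: TV = D_7/(r−g) = 11.0352/(0.1638−0.033) = 84.3673
P₀ = 6.1435/(1+0.1638)^1 + 6.8623/(1+0.1638)^2 + 7.6652/(1+0.1638)^3 + 8.5620/(1+0.1638)^4 + 9.5638/(1+0.1638)^5 + 10.6827/(1+0.1638)^6 + 84.3673/(1+0.1638)^6 = 62.6095

C$62.61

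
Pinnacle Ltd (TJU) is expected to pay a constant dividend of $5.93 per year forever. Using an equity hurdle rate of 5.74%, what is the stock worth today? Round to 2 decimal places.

Zero-growth DDM (perpetuity): P₀ = D/r = 5.93 / 0.0574 = 103.3101

$103.31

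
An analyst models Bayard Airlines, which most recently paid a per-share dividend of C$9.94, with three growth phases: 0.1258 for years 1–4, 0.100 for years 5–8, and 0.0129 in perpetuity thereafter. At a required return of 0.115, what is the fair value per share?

C$177.77

Three-stage DDM. Project D₁…D_8; terminal Gordon value at t=8 with g = 0.0129; discount at r = 0.115.
D_1 = 11.1905
D_2 = 12.5982
D_3 = 14.1831
D_4 = 15.9673
D_5 = 17.5640
D_6 = 19.3204
D_7 = 21.2525
D_8 = 23.3777
TV_8 = 23.6793/(0.115−0.0129) = 231.9225
P₀ = Σ Dₜ/(1+r)ᵗ + TV_8/(1+r)^8 = 177.7671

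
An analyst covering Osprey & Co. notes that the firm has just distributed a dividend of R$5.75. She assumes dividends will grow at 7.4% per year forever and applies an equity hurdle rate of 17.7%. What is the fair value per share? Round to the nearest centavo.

R$59.96

Gordon growth model: P₀ = D₁/(r − g). D₁ = 5.75 × (1 + 0.074) = 6.1755.
P₀ = 6.1755 / (0.177 − 0.074) = 6.1755 / 0.103 = 59.9563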